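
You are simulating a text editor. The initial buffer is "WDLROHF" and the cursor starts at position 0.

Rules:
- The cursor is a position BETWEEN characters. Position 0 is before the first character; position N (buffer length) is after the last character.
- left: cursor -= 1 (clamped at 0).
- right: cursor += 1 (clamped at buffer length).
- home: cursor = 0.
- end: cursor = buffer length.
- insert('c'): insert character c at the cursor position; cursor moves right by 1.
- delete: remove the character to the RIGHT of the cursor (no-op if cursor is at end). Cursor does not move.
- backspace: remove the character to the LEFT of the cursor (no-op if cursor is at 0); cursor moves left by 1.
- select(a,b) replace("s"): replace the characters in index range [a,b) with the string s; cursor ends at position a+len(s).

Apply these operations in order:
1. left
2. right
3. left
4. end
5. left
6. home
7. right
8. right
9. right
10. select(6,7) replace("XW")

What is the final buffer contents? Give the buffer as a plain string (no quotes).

Answer: WDLROHXW

Derivation:
After op 1 (left): buf='WDLROHF' cursor=0
After op 2 (right): buf='WDLROHF' cursor=1
After op 3 (left): buf='WDLROHF' cursor=0
After op 4 (end): buf='WDLROHF' cursor=7
After op 5 (left): buf='WDLROHF' cursor=6
After op 6 (home): buf='WDLROHF' cursor=0
After op 7 (right): buf='WDLROHF' cursor=1
After op 8 (right): buf='WDLROHF' cursor=2
After op 9 (right): buf='WDLROHF' cursor=3
After op 10 (select(6,7) replace("XW")): buf='WDLROHXW' cursor=8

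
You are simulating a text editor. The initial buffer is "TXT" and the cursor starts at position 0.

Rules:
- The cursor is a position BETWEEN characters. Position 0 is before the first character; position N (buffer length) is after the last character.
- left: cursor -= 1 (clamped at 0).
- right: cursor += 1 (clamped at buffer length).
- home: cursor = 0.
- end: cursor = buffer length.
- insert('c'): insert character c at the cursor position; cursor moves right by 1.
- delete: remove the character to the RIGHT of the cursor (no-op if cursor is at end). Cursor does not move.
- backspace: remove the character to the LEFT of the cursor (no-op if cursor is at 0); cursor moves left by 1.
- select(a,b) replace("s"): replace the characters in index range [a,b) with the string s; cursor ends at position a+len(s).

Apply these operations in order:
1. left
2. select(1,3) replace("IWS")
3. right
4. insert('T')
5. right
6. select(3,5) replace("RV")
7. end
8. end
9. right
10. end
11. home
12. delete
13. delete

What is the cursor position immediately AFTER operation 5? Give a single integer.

Answer: 5

Derivation:
After op 1 (left): buf='TXT' cursor=0
After op 2 (select(1,3) replace("IWS")): buf='TIWS' cursor=4
After op 3 (right): buf='TIWS' cursor=4
After op 4 (insert('T')): buf='TIWST' cursor=5
After op 5 (right): buf='TIWST' cursor=5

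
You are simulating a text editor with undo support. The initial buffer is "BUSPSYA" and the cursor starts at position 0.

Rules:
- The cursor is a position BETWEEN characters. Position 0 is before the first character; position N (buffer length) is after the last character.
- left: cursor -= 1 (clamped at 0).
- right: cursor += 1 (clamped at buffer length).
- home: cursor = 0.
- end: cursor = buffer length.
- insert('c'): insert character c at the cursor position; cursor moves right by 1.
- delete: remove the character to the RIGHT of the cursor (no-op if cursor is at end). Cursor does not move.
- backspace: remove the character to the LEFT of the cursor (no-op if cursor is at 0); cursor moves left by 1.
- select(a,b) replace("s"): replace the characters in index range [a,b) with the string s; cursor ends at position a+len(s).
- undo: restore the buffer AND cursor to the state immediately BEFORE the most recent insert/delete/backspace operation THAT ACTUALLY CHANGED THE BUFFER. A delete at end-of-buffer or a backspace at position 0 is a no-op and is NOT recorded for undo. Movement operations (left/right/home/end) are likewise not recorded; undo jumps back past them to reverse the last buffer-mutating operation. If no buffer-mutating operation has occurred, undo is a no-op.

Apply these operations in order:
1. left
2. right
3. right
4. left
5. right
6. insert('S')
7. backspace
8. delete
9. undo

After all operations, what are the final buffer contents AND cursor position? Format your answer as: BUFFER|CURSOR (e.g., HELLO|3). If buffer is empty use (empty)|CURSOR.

After op 1 (left): buf='BUSPSYA' cursor=0
After op 2 (right): buf='BUSPSYA' cursor=1
After op 3 (right): buf='BUSPSYA' cursor=2
After op 4 (left): buf='BUSPSYA' cursor=1
After op 5 (right): buf='BUSPSYA' cursor=2
After op 6 (insert('S')): buf='BUSSPSYA' cursor=3
After op 7 (backspace): buf='BUSPSYA' cursor=2
After op 8 (delete): buf='BUPSYA' cursor=2
After op 9 (undo): buf='BUSPSYA' cursor=2

Answer: BUSPSYA|2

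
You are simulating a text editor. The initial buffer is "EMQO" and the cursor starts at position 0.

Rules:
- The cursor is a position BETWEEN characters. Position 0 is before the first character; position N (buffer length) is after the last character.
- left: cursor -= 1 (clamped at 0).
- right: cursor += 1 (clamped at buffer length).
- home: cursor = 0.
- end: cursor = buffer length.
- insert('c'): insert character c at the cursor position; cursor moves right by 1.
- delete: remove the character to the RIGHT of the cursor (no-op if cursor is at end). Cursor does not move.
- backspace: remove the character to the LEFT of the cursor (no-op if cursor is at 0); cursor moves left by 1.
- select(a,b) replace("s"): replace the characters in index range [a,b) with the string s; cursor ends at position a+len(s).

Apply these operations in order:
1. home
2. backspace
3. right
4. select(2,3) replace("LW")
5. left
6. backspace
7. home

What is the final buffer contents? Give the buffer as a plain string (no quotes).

After op 1 (home): buf='EMQO' cursor=0
After op 2 (backspace): buf='EMQO' cursor=0
After op 3 (right): buf='EMQO' cursor=1
After op 4 (select(2,3) replace("LW")): buf='EMLWO' cursor=4
After op 5 (left): buf='EMLWO' cursor=3
After op 6 (backspace): buf='EMWO' cursor=2
After op 7 (home): buf='EMWO' cursor=0

Answer: EMWO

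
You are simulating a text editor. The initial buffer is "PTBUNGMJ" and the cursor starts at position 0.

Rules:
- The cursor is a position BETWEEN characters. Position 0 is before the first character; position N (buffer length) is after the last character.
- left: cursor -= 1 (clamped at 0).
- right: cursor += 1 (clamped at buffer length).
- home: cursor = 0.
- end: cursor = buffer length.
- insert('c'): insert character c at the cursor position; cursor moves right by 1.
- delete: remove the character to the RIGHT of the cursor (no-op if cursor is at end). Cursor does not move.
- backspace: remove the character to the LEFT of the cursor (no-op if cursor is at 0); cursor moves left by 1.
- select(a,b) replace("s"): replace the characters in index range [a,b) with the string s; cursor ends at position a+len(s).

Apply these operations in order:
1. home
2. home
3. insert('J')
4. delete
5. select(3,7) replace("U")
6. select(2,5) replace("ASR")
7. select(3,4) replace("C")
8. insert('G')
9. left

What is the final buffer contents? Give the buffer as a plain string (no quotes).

Answer: JTACGR

Derivation:
After op 1 (home): buf='PTBUNGMJ' cursor=0
After op 2 (home): buf='PTBUNGMJ' cursor=0
After op 3 (insert('J')): buf='JPTBUNGMJ' cursor=1
After op 4 (delete): buf='JTBUNGMJ' cursor=1
After op 5 (select(3,7) replace("U")): buf='JTBUJ' cursor=4
After op 6 (select(2,5) replace("ASR")): buf='JTASR' cursor=5
After op 7 (select(3,4) replace("C")): buf='JTACR' cursor=4
After op 8 (insert('G')): buf='JTACGR' cursor=5
After op 9 (left): buf='JTACGR' cursor=4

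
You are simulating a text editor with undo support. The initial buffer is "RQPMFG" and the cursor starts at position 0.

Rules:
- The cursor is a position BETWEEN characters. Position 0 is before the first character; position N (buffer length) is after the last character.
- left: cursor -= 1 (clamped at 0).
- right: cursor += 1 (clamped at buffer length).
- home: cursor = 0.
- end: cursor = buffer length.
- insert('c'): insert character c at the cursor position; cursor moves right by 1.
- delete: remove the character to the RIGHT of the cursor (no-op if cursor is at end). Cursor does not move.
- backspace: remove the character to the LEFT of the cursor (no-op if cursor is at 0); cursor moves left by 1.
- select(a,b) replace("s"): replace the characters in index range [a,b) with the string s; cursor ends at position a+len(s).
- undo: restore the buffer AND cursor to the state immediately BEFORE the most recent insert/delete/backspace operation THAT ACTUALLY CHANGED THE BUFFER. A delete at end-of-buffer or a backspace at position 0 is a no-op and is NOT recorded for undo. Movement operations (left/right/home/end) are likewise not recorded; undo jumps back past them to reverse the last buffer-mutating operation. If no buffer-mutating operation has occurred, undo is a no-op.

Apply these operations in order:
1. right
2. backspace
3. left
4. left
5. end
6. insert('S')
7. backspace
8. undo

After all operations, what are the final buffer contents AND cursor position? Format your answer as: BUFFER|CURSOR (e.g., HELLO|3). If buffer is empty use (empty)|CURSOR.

Answer: QPMFGS|6

Derivation:
After op 1 (right): buf='RQPMFG' cursor=1
After op 2 (backspace): buf='QPMFG' cursor=0
After op 3 (left): buf='QPMFG' cursor=0
After op 4 (left): buf='QPMFG' cursor=0
After op 5 (end): buf='QPMFG' cursor=5
After op 6 (insert('S')): buf='QPMFGS' cursor=6
After op 7 (backspace): buf='QPMFG' cursor=5
After op 8 (undo): buf='QPMFGS' cursor=6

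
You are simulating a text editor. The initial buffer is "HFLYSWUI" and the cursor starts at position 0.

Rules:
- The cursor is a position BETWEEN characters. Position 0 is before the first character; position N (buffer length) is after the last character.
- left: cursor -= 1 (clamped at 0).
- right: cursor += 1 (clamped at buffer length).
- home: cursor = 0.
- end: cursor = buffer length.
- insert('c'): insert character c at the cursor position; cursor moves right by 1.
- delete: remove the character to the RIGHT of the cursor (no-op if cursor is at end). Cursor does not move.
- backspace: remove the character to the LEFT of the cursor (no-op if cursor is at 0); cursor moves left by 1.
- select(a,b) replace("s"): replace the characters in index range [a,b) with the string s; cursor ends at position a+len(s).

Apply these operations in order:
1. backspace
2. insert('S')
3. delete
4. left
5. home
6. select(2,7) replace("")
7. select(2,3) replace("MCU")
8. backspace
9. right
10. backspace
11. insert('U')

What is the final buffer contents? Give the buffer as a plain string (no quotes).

After op 1 (backspace): buf='HFLYSWUI' cursor=0
After op 2 (insert('S')): buf='SHFLYSWUI' cursor=1
After op 3 (delete): buf='SFLYSWUI' cursor=1
After op 4 (left): buf='SFLYSWUI' cursor=0
After op 5 (home): buf='SFLYSWUI' cursor=0
After op 6 (select(2,7) replace("")): buf='SFI' cursor=2
After op 7 (select(2,3) replace("MCU")): buf='SFMCU' cursor=5
After op 8 (backspace): buf='SFMC' cursor=4
After op 9 (right): buf='SFMC' cursor=4
After op 10 (backspace): buf='SFM' cursor=3
After op 11 (insert('U')): buf='SFMU' cursor=4

Answer: SFMU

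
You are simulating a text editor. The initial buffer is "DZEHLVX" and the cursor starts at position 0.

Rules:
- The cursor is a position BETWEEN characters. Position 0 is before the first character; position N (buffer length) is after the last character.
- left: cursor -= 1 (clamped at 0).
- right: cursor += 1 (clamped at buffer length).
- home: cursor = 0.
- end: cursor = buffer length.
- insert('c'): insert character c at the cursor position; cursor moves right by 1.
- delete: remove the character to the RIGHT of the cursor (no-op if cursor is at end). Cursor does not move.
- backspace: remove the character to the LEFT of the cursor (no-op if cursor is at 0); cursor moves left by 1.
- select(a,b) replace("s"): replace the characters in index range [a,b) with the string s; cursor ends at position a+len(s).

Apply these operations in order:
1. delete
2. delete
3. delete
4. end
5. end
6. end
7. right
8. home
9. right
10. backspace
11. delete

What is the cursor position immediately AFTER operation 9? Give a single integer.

After op 1 (delete): buf='ZEHLVX' cursor=0
After op 2 (delete): buf='EHLVX' cursor=0
After op 3 (delete): buf='HLVX' cursor=0
After op 4 (end): buf='HLVX' cursor=4
After op 5 (end): buf='HLVX' cursor=4
After op 6 (end): buf='HLVX' cursor=4
After op 7 (right): buf='HLVX' cursor=4
After op 8 (home): buf='HLVX' cursor=0
After op 9 (right): buf='HLVX' cursor=1

Answer: 1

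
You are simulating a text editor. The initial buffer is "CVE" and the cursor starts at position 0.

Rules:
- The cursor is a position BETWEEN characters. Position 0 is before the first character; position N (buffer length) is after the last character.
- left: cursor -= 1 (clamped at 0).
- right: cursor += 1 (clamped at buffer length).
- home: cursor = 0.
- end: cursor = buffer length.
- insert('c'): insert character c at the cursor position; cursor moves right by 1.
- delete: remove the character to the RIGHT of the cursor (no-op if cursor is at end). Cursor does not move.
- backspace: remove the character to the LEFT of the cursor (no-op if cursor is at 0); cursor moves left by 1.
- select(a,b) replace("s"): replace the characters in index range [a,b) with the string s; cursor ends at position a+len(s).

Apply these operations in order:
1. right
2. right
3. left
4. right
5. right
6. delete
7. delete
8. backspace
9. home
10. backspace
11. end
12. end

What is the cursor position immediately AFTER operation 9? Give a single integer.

After op 1 (right): buf='CVE' cursor=1
After op 2 (right): buf='CVE' cursor=2
After op 3 (left): buf='CVE' cursor=1
After op 4 (right): buf='CVE' cursor=2
After op 5 (right): buf='CVE' cursor=3
After op 6 (delete): buf='CVE' cursor=3
After op 7 (delete): buf='CVE' cursor=3
After op 8 (backspace): buf='CV' cursor=2
After op 9 (home): buf='CV' cursor=0

Answer: 0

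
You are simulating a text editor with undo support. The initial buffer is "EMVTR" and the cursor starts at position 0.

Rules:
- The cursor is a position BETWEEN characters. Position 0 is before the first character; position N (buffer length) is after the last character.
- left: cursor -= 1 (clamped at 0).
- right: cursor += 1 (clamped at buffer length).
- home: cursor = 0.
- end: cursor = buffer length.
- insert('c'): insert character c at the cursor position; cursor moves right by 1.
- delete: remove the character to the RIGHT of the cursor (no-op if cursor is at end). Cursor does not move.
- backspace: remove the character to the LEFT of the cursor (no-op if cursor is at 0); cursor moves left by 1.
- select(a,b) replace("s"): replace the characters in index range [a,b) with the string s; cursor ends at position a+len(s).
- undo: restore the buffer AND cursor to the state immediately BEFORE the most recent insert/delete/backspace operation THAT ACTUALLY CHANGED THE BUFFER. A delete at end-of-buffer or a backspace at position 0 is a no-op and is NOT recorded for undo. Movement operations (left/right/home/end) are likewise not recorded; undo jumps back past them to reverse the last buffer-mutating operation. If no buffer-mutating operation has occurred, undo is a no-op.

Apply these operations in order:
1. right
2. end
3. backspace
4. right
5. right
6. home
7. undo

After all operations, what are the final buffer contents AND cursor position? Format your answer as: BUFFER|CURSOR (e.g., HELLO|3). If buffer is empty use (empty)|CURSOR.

After op 1 (right): buf='EMVTR' cursor=1
After op 2 (end): buf='EMVTR' cursor=5
After op 3 (backspace): buf='EMVT' cursor=4
After op 4 (right): buf='EMVT' cursor=4
After op 5 (right): buf='EMVT' cursor=4
After op 6 (home): buf='EMVT' cursor=0
After op 7 (undo): buf='EMVTR' cursor=5

Answer: EMVTR|5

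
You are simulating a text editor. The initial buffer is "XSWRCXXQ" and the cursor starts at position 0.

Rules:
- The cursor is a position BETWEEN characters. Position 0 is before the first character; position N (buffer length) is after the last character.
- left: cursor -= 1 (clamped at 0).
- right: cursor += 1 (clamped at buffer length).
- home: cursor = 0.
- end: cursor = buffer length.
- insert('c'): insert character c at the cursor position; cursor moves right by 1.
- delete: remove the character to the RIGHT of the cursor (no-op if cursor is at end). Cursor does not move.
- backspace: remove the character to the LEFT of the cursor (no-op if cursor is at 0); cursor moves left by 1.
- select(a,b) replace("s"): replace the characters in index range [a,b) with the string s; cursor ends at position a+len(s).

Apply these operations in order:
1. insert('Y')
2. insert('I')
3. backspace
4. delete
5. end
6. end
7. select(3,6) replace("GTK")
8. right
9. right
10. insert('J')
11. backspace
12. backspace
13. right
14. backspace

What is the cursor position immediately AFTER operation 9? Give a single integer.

Answer: 8

Derivation:
After op 1 (insert('Y')): buf='YXSWRCXXQ' cursor=1
After op 2 (insert('I')): buf='YIXSWRCXXQ' cursor=2
After op 3 (backspace): buf='YXSWRCXXQ' cursor=1
After op 4 (delete): buf='YSWRCXXQ' cursor=1
After op 5 (end): buf='YSWRCXXQ' cursor=8
After op 6 (end): buf='YSWRCXXQ' cursor=8
After op 7 (select(3,6) replace("GTK")): buf='YSWGTKXQ' cursor=6
After op 8 (right): buf='YSWGTKXQ' cursor=7
After op 9 (right): buf='YSWGTKXQ' cursor=8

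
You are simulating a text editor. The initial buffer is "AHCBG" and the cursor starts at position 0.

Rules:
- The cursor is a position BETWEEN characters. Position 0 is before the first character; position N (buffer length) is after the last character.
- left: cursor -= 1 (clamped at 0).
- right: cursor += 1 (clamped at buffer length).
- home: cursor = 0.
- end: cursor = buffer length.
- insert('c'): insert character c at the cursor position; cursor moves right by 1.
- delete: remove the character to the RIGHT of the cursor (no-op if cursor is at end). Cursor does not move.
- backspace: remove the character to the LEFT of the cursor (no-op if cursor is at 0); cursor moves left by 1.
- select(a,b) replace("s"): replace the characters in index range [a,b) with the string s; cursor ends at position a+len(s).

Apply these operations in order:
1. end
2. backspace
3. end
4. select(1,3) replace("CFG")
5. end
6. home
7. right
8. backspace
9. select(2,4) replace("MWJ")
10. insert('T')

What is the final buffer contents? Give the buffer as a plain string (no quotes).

Answer: CFMWJT

Derivation:
After op 1 (end): buf='AHCBG' cursor=5
After op 2 (backspace): buf='AHCB' cursor=4
After op 3 (end): buf='AHCB' cursor=4
After op 4 (select(1,3) replace("CFG")): buf='ACFGB' cursor=4
After op 5 (end): buf='ACFGB' cursor=5
After op 6 (home): buf='ACFGB' cursor=0
After op 7 (right): buf='ACFGB' cursor=1
After op 8 (backspace): buf='CFGB' cursor=0
After op 9 (select(2,4) replace("MWJ")): buf='CFMWJ' cursor=5
After op 10 (insert('T')): buf='CFMWJT' cursor=6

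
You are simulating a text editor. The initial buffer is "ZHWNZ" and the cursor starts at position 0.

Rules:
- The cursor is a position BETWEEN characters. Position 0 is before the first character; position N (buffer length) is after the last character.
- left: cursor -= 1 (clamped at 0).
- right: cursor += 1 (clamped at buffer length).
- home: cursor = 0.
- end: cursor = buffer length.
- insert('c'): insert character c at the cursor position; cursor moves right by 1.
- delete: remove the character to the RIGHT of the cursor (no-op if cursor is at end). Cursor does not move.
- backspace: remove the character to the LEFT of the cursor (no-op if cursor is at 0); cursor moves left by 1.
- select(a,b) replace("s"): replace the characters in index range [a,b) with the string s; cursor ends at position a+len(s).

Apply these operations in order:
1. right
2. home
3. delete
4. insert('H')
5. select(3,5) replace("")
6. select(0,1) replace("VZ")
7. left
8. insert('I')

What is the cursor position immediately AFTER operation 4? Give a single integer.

Answer: 1

Derivation:
After op 1 (right): buf='ZHWNZ' cursor=1
After op 2 (home): buf='ZHWNZ' cursor=0
After op 3 (delete): buf='HWNZ' cursor=0
After op 4 (insert('H')): buf='HHWNZ' cursor=1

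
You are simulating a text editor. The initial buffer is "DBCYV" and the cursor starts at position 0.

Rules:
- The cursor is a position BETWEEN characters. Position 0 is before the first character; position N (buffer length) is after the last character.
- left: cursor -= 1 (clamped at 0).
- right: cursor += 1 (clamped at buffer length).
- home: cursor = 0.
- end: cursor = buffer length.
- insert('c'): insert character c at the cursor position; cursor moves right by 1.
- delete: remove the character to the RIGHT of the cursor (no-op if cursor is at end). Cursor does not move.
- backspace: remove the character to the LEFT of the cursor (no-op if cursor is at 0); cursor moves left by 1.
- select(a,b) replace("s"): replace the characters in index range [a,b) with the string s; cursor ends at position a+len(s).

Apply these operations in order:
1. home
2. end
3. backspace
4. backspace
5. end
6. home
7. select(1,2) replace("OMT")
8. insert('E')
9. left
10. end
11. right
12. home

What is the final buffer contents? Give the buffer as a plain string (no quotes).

Answer: DOMTEC

Derivation:
After op 1 (home): buf='DBCYV' cursor=0
After op 2 (end): buf='DBCYV' cursor=5
After op 3 (backspace): buf='DBCY' cursor=4
After op 4 (backspace): buf='DBC' cursor=3
After op 5 (end): buf='DBC' cursor=3
After op 6 (home): buf='DBC' cursor=0
After op 7 (select(1,2) replace("OMT")): buf='DOMTC' cursor=4
After op 8 (insert('E')): buf='DOMTEC' cursor=5
After op 9 (left): buf='DOMTEC' cursor=4
After op 10 (end): buf='DOMTEC' cursor=6
After op 11 (right): buf='DOMTEC' cursor=6
After op 12 (home): buf='DOMTEC' cursor=0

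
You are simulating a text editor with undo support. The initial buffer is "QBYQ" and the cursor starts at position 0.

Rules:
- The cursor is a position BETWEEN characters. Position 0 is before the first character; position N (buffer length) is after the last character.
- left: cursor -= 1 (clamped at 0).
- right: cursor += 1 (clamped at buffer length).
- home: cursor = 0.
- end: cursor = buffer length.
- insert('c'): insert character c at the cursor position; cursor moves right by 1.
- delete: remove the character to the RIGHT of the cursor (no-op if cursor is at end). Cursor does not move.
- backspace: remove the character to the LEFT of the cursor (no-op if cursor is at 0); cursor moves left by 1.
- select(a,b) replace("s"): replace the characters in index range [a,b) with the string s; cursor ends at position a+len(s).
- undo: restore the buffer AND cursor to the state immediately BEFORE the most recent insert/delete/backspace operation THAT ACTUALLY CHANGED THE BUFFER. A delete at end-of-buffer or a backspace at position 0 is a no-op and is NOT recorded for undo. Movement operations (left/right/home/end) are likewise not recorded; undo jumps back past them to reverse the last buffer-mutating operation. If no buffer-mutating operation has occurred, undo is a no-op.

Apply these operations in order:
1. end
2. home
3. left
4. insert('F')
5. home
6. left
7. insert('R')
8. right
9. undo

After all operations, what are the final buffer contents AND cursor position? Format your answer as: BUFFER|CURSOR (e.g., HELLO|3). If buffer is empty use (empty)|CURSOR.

Answer: FQBYQ|0

Derivation:
After op 1 (end): buf='QBYQ' cursor=4
After op 2 (home): buf='QBYQ' cursor=0
After op 3 (left): buf='QBYQ' cursor=0
After op 4 (insert('F')): buf='FQBYQ' cursor=1
After op 5 (home): buf='FQBYQ' cursor=0
After op 6 (left): buf='FQBYQ' cursor=0
After op 7 (insert('R')): buf='RFQBYQ' cursor=1
After op 8 (right): buf='RFQBYQ' cursor=2
After op 9 (undo): buf='FQBYQ' cursor=0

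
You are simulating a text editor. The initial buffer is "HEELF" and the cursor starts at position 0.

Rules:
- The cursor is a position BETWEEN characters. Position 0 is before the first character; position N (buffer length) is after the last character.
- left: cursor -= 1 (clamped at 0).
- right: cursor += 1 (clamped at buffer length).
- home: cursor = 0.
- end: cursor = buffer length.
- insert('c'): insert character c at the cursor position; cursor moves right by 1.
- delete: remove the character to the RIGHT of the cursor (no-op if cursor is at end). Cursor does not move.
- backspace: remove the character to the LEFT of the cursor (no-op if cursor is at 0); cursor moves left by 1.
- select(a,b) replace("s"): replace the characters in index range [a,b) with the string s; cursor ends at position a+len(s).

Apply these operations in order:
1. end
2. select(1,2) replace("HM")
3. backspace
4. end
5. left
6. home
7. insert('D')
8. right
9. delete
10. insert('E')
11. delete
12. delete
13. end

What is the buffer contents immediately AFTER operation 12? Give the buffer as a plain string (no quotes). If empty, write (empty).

After op 1 (end): buf='HEELF' cursor=5
After op 2 (select(1,2) replace("HM")): buf='HHMELF' cursor=3
After op 3 (backspace): buf='HHELF' cursor=2
After op 4 (end): buf='HHELF' cursor=5
After op 5 (left): buf='HHELF' cursor=4
After op 6 (home): buf='HHELF' cursor=0
After op 7 (insert('D')): buf='DHHELF' cursor=1
After op 8 (right): buf='DHHELF' cursor=2
After op 9 (delete): buf='DHELF' cursor=2
After op 10 (insert('E')): buf='DHEELF' cursor=3
After op 11 (delete): buf='DHELF' cursor=3
After op 12 (delete): buf='DHEF' cursor=3

Answer: DHEF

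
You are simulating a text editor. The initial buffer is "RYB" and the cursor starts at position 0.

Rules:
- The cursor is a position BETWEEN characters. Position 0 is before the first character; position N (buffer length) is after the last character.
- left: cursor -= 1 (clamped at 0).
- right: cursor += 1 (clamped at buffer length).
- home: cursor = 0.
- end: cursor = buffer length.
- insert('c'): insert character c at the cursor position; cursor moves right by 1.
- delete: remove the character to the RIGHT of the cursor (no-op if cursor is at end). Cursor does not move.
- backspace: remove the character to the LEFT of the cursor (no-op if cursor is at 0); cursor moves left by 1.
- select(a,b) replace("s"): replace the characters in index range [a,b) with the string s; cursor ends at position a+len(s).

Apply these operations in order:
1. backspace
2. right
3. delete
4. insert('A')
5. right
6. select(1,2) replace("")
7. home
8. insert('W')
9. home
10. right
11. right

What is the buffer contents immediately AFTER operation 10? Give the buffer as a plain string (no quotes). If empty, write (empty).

Answer: WRB

Derivation:
After op 1 (backspace): buf='RYB' cursor=0
After op 2 (right): buf='RYB' cursor=1
After op 3 (delete): buf='RB' cursor=1
After op 4 (insert('A')): buf='RAB' cursor=2
After op 5 (right): buf='RAB' cursor=3
After op 6 (select(1,2) replace("")): buf='RB' cursor=1
After op 7 (home): buf='RB' cursor=0
After op 8 (insert('W')): buf='WRB' cursor=1
After op 9 (home): buf='WRB' cursor=0
After op 10 (right): buf='WRB' cursor=1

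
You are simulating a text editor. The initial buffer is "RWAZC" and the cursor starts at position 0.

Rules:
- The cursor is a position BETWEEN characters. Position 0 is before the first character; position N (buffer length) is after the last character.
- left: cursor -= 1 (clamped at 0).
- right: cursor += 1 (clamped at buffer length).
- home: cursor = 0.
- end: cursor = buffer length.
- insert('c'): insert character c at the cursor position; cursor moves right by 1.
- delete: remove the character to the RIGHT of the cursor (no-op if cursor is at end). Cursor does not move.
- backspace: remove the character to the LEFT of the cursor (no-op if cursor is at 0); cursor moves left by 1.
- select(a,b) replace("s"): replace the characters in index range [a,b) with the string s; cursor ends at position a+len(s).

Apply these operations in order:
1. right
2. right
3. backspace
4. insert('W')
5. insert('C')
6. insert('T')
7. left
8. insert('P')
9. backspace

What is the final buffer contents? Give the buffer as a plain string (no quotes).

After op 1 (right): buf='RWAZC' cursor=1
After op 2 (right): buf='RWAZC' cursor=2
After op 3 (backspace): buf='RAZC' cursor=1
After op 4 (insert('W')): buf='RWAZC' cursor=2
After op 5 (insert('C')): buf='RWCAZC' cursor=3
After op 6 (insert('T')): buf='RWCTAZC' cursor=4
After op 7 (left): buf='RWCTAZC' cursor=3
After op 8 (insert('P')): buf='RWCPTAZC' cursor=4
After op 9 (backspace): buf='RWCTAZC' cursor=3

Answer: RWCTAZC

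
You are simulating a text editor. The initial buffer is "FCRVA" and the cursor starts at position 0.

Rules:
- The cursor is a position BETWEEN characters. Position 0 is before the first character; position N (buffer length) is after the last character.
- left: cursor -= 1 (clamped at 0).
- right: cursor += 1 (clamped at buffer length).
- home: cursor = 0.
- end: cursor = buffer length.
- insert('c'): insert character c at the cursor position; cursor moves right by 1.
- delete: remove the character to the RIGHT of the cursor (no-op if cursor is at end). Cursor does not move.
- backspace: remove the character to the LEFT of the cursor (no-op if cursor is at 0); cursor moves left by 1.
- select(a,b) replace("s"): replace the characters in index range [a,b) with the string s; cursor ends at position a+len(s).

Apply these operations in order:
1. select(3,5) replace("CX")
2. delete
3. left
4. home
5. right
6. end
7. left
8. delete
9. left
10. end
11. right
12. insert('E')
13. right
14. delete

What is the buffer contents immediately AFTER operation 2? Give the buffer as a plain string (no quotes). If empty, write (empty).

Answer: FCRCX

Derivation:
After op 1 (select(3,5) replace("CX")): buf='FCRCX' cursor=5
After op 2 (delete): buf='FCRCX' cursor=5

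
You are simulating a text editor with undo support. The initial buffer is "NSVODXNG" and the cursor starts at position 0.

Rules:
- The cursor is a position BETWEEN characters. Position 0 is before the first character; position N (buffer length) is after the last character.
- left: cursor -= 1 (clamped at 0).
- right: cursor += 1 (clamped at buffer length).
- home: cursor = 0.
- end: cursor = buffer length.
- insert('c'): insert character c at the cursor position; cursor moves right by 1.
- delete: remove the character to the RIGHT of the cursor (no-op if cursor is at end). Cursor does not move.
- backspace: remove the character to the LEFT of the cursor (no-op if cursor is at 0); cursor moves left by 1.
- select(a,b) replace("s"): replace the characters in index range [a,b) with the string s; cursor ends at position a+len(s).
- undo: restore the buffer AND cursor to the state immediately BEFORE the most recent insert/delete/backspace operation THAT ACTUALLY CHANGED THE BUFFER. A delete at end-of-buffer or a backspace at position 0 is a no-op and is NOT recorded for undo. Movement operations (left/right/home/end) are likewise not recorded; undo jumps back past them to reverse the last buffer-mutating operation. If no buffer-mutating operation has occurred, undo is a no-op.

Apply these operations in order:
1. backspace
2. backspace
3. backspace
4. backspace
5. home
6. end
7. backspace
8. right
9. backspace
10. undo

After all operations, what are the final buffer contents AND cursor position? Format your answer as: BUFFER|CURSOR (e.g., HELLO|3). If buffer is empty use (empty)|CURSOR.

After op 1 (backspace): buf='NSVODXNG' cursor=0
After op 2 (backspace): buf='NSVODXNG' cursor=0
After op 3 (backspace): buf='NSVODXNG' cursor=0
After op 4 (backspace): buf='NSVODXNG' cursor=0
After op 5 (home): buf='NSVODXNG' cursor=0
After op 6 (end): buf='NSVODXNG' cursor=8
After op 7 (backspace): buf='NSVODXN' cursor=7
After op 8 (right): buf='NSVODXN' cursor=7
After op 9 (backspace): buf='NSVODX' cursor=6
After op 10 (undo): buf='NSVODXN' cursor=7

Answer: NSVODXN|7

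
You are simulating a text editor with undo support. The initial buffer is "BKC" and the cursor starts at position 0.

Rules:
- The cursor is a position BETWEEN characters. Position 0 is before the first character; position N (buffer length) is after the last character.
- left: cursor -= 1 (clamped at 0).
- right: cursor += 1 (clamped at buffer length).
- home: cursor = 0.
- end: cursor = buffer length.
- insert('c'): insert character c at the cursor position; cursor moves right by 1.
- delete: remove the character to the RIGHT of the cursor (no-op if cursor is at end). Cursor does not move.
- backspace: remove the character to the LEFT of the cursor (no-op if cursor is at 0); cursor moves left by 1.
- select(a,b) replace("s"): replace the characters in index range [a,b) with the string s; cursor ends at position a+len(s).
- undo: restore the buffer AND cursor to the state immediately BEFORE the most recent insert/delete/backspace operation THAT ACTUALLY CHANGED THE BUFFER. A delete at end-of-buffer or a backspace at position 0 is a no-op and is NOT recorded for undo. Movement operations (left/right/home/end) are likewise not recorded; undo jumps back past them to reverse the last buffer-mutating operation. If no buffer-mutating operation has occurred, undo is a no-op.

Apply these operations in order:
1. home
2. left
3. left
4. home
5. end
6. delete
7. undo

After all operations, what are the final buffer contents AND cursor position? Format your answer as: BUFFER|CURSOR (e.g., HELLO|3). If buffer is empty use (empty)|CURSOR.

Answer: BKC|3

Derivation:
After op 1 (home): buf='BKC' cursor=0
After op 2 (left): buf='BKC' cursor=0
After op 3 (left): buf='BKC' cursor=0
After op 4 (home): buf='BKC' cursor=0
After op 5 (end): buf='BKC' cursor=3
After op 6 (delete): buf='BKC' cursor=3
After op 7 (undo): buf='BKC' cursor=3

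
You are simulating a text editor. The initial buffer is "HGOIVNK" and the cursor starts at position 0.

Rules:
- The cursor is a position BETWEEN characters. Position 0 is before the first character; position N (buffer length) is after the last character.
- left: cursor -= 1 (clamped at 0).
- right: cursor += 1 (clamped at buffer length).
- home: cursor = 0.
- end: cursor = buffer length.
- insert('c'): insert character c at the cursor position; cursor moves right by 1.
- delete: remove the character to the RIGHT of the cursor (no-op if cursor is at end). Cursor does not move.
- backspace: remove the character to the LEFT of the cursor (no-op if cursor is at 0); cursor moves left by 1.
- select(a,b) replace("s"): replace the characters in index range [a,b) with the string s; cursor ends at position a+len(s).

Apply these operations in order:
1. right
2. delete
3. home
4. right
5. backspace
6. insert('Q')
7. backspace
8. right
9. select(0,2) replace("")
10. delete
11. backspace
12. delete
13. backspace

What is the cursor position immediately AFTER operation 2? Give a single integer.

Answer: 1

Derivation:
After op 1 (right): buf='HGOIVNK' cursor=1
After op 2 (delete): buf='HOIVNK' cursor=1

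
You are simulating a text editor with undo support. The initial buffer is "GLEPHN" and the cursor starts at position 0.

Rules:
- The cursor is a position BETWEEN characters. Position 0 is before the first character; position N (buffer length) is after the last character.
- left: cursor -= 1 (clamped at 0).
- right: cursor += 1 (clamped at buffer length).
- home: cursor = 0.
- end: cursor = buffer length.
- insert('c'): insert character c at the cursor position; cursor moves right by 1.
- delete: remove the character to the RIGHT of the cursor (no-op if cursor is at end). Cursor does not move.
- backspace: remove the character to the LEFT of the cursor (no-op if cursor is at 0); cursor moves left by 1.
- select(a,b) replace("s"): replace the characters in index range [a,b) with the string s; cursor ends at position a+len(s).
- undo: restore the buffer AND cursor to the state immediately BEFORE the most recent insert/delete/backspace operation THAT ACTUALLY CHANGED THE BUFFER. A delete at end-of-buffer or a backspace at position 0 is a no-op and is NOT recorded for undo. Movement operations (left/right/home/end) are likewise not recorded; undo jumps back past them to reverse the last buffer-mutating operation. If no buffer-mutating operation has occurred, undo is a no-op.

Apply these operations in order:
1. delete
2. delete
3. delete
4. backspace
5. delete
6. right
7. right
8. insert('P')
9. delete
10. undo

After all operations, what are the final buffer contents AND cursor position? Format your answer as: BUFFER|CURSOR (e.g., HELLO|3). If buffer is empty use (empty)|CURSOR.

After op 1 (delete): buf='LEPHN' cursor=0
After op 2 (delete): buf='EPHN' cursor=0
After op 3 (delete): buf='PHN' cursor=0
After op 4 (backspace): buf='PHN' cursor=0
After op 5 (delete): buf='HN' cursor=0
After op 6 (right): buf='HN' cursor=1
After op 7 (right): buf='HN' cursor=2
After op 8 (insert('P')): buf='HNP' cursor=3
After op 9 (delete): buf='HNP' cursor=3
After op 10 (undo): buf='HN' cursor=2

Answer: HN|2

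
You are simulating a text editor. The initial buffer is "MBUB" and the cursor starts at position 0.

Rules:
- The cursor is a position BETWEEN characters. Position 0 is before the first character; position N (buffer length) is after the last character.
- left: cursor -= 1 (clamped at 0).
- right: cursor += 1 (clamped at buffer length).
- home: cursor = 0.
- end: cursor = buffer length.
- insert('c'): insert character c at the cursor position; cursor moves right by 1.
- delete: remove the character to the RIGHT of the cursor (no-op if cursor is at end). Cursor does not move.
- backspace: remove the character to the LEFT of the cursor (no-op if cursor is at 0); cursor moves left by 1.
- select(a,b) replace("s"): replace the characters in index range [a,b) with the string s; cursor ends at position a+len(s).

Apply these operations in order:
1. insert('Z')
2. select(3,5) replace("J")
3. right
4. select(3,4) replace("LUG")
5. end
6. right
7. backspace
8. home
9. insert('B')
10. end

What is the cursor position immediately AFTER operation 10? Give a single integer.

After op 1 (insert('Z')): buf='ZMBUB' cursor=1
After op 2 (select(3,5) replace("J")): buf='ZMBJ' cursor=4
After op 3 (right): buf='ZMBJ' cursor=4
After op 4 (select(3,4) replace("LUG")): buf='ZMBLUG' cursor=6
After op 5 (end): buf='ZMBLUG' cursor=6
After op 6 (right): buf='ZMBLUG' cursor=6
After op 7 (backspace): buf='ZMBLU' cursor=5
After op 8 (home): buf='ZMBLU' cursor=0
After op 9 (insert('B')): buf='BZMBLU' cursor=1
After op 10 (end): buf='BZMBLU' cursor=6

Answer: 6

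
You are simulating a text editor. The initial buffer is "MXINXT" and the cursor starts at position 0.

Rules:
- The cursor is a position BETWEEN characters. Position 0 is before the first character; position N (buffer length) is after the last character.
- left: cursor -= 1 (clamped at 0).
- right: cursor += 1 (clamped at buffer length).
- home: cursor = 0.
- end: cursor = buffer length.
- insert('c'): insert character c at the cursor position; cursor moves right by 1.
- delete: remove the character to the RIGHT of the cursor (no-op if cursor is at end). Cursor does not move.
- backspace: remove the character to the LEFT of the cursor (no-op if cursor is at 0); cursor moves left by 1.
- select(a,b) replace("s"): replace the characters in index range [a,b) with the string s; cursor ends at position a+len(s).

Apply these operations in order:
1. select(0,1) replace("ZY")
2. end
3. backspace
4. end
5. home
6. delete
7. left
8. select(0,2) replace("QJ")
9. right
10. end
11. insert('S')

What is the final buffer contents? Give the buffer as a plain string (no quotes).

Answer: QJINXS

Derivation:
After op 1 (select(0,1) replace("ZY")): buf='ZYXINXT' cursor=2
After op 2 (end): buf='ZYXINXT' cursor=7
After op 3 (backspace): buf='ZYXINX' cursor=6
After op 4 (end): buf='ZYXINX' cursor=6
After op 5 (home): buf='ZYXINX' cursor=0
After op 6 (delete): buf='YXINX' cursor=0
After op 7 (left): buf='YXINX' cursor=0
After op 8 (select(0,2) replace("QJ")): buf='QJINX' cursor=2
After op 9 (right): buf='QJINX' cursor=3
After op 10 (end): buf='QJINX' cursor=5
After op 11 (insert('S')): buf='QJINXS' cursor=6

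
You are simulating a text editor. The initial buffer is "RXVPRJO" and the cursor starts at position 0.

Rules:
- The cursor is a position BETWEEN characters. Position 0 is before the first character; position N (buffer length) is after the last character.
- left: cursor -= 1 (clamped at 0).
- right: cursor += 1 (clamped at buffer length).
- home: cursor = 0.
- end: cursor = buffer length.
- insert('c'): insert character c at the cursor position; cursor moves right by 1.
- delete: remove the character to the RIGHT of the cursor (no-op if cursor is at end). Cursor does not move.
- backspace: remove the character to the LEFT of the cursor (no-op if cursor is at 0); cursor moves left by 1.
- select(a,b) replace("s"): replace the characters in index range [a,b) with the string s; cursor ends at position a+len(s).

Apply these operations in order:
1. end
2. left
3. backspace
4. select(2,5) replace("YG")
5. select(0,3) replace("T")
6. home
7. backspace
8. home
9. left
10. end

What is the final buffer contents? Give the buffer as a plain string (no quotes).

Answer: TGO

Derivation:
After op 1 (end): buf='RXVPRJO' cursor=7
After op 2 (left): buf='RXVPRJO' cursor=6
After op 3 (backspace): buf='RXVPRO' cursor=5
After op 4 (select(2,5) replace("YG")): buf='RXYGO' cursor=4
After op 5 (select(0,3) replace("T")): buf='TGO' cursor=1
After op 6 (home): buf='TGO' cursor=0
After op 7 (backspace): buf='TGO' cursor=0
After op 8 (home): buf='TGO' cursor=0
After op 9 (left): buf='TGO' cursor=0
After op 10 (end): buf='TGO' cursor=3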